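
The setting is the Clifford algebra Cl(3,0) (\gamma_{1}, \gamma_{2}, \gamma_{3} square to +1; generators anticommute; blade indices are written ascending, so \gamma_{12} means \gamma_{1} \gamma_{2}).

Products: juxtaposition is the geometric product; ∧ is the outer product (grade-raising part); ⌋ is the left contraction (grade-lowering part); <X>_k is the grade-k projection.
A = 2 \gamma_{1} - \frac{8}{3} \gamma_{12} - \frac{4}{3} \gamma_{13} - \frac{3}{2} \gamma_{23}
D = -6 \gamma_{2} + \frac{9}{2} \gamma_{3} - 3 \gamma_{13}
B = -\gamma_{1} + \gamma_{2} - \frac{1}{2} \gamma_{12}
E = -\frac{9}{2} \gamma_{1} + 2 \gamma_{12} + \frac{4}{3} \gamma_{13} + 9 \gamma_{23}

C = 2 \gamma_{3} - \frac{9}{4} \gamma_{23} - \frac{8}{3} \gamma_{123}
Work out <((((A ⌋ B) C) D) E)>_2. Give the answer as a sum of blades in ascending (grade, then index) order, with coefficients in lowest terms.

step 1: -\frac{10}{3} - \gamma_{2}
step 2: -\frac{53}{12} \gamma_{3} - \frac{8}{3} \gamma_{13} + \frac{11}{2} \gamma_{23} + \frac{80}{9} \gamma_{123}
step 3: -\frac{223}{8} - \frac{101}{4} \gamma_{1} - \frac{23}{12} \gamma_{2} + 33 \gamma_{3} + \frac{47}{2} \gamma_{12} + \frac{160}{3} \gamma_{13} - \frac{53}{2} \gamma_{23} - 16 \gamma_{123}
step 4: \frac{16849}{72} + \frac{11005}{48} \gamma_{1} - \frac{3157}{12} \gamma_{2} + \frac{2653}{12} \gamma_{3} - \frac{13913}{24} \gamma_{12} + \frac{2255}{6} \gamma_{13} - \frac{2485}{24} \gamma_{23} - \frac{355}{9} \gamma_{123}
step 5: -\frac{13913}{24} \gamma_{12} + \frac{2255}{6} \gamma_{13} - \frac{2485}{24} \gamma_{23}
Answer: -\frac{13913}{24} \gamma_{12} + \frac{2255}{6} \gamma_{13} - \frac{2485}{24} \gamma_{23}


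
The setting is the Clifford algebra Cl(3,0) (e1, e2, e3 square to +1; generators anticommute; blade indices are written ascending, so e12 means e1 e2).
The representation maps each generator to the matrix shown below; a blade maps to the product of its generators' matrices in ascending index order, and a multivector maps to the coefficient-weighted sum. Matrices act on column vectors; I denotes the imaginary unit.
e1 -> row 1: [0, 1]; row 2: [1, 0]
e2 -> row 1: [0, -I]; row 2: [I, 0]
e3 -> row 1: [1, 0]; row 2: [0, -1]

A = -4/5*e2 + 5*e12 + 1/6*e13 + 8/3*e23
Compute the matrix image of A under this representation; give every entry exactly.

Bivector images (products of the table entries): rho(e12) = rho(e1)rho(e2) = row 1: [I, 0]; row 2: [0, -I]; rho(e13) = rho(e1)rho(e3) = row 1: [0, -1]; row 2: [1, 0]; rho(e23) = rho(e2)rho(e3) = row 1: [0, I]; row 2: [I, 0].
M = (-4/5)*rho(e2) + (5)*rho(e12) + (1/6)*rho(e13) + (8/3)*rho(e23), summed entrywise:
Answer: row 1: [5*I, -1/6 + 52*I/15]; row 2: [1/6 + 28*I/15, -5*I]


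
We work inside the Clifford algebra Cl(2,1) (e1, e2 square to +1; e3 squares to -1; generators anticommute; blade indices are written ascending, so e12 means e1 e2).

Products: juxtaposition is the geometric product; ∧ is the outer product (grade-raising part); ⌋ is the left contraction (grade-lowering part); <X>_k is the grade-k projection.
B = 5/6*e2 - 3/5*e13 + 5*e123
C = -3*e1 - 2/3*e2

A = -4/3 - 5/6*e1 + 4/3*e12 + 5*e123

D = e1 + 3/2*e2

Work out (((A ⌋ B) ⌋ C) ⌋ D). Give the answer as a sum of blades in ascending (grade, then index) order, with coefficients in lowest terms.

step 1: 25 - 10/9*e2 - 37/6*e3 + 4/5*e13 - 25/6*e23 - 20/3*e123
step 2: 20/27 - 75*e1 - 50/3*e2
step 3: -100 + 20/27*e1 + 10/9*e2
Answer: -100 + 20/27*e1 + 10/9*e2


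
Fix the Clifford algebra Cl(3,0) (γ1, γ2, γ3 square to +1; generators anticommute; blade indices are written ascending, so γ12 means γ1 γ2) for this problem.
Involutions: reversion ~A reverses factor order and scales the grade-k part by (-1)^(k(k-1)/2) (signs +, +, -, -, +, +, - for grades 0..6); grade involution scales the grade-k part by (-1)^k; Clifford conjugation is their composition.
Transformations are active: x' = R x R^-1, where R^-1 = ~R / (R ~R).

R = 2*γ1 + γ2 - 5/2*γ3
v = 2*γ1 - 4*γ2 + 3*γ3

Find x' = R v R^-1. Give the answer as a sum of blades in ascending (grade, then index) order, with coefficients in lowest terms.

~R = 2*γ1 + γ2 - 5/2*γ3, and R ~R = 45/4, so R^-1 = ~R / (45/4).
R v = -15/2 - 10*γ12 + 11*γ13 - 7*γ23
Answer: -14/3*γ1 + 8/3*γ2 + 1/3*γ3


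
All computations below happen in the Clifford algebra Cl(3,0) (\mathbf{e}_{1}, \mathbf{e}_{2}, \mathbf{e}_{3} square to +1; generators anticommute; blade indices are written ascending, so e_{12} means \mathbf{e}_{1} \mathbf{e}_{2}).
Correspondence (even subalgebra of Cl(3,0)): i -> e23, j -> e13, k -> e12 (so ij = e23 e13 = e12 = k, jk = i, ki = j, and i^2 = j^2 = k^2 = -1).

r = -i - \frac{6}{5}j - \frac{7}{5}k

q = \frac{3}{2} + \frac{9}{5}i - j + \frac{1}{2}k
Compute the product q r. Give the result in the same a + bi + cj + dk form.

In blades: q = \frac{3}{2} + \frac{1}{2} e_{12} - e_{13} + \frac{9}{5} e_{23}, r = -\frac{7}{5} e_{12} - \frac{6}{5} e_{13} - e_{23}.
Distribute q over r term by term (generator squares from the signature, products reordered to ascending indices): (\frac{3}{2})*r = -\frac{21}{10} e_{12} - \frac{9}{5} e_{13} - \frac{3}{2} e_{23}; (\frac{1}{2} e_{12})*r = \frac{7}{10} - \frac{1}{2} e_{13} + \frac{3}{5} e_{23}; (-e_{13})*r = -\frac{6}{5} - e_{12} + \frac{7}{5} e_{23}; (\frac{9}{5} e_{23})*r = \frac{9}{5} - \frac{54}{25} e_{12} + \frac{63}{25} e_{13}.
Sum: \frac{13}{10} - \frac{263}{50} e_{12} + \frac{11}{50} e_{13} + \frac{1}{2} e_{23}; translating back through the correspondence:
Answer: \frac{13}{10} + \frac{1}{2}i + \frac{11}{50}j - \frac{263}{50}k


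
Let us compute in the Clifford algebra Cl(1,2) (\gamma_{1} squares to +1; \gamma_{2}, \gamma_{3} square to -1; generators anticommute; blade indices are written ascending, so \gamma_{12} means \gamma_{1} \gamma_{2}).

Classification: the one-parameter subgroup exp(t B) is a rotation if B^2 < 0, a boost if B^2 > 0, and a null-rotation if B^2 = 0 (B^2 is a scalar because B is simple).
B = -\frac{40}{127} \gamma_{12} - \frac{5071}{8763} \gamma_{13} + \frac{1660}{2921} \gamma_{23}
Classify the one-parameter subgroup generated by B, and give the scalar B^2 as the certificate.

B^2 term by term: the squares give (-\frac{40}{127})^2*(\gamma_{12})^2 + (-\frac{5071}{8763})^2*(\gamma_{13})^2 + (\frac{1660}{2921})^2*(\gamma_{23})^2 = \frac{1600}{16129}*(+1) + \frac{25715041}{76790169}*(+1) + \frac{2755600}{8532241}*(-1) = \frac{1}{9} (each basis 2-blade squares to minus the product of its generators' squares); cross terms between blades sharing an index anticommute and cancel. So B^2 = \frac{1}{9}.
Answer: boost, certificate B^2 = \frac{1}{9}. The scalar \frac{1}{9} is the complete invariant here: its sign names the subgroup type.


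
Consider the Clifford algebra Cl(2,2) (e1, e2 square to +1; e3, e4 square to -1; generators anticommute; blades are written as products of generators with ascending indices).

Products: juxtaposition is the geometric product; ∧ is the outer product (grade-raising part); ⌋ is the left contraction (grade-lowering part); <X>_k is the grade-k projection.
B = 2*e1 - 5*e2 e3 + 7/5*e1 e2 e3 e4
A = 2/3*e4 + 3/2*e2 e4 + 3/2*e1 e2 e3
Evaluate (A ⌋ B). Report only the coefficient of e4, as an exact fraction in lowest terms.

step 1: 21/10*e4 - 21/10*e1 e3 + 14/15*e1 e2 e3
Answer: 21/10


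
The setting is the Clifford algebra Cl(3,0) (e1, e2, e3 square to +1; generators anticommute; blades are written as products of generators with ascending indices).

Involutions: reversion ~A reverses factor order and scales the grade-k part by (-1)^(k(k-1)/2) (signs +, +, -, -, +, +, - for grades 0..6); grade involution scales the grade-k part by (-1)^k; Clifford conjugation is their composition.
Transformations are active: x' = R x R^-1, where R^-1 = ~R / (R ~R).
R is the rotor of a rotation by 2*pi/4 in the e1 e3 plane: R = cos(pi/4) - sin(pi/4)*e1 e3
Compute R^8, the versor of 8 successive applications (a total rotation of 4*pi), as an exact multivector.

Rotor phase runs at HALF the rotation angle; powers of one rotor simply add phase, so after 8 steps in e1 e3 the phase is 8*pi/4 = 2*pi and R^8 = cos(2*pi) - sin(2*pi)*e1 e3.
cos(2*pi) = 1 and sin(2*pi) = 0, so R^8 = 1. The total rotation 4*pi is 2 full turns, so every vector returns to itself, yet the rotor is +1, back on the identity sheet (an even number of 2*pi turns).
Answer: 1


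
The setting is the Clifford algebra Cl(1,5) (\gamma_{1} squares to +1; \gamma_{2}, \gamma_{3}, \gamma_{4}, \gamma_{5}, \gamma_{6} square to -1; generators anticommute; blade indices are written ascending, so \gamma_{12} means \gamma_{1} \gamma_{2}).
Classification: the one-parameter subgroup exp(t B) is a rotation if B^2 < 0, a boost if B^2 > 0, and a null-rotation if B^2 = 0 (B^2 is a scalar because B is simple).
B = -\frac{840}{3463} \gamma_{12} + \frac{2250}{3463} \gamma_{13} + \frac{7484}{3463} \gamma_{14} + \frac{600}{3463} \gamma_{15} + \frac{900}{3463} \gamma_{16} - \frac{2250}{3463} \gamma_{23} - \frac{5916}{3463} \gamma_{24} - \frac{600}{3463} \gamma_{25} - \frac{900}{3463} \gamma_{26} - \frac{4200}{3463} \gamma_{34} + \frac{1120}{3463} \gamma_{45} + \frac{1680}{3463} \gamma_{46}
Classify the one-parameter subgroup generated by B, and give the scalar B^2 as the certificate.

B^2 term by term: the squares give (-\frac{840}{3463})^2*(\gamma_{12})^2 + (\frac{2250}{3463})^2*(\gamma_{13})^2 + (\frac{7484}{3463})^2*(\gamma_{14})^2 + (\frac{600}{3463})^2*(\gamma_{15})^2 + (\frac{900}{3463})^2*(\gamma_{16})^2 + (-\frac{2250}{3463})^2*(\gamma_{23})^2 + (-\frac{5916}{3463})^2*(\gamma_{24})^2 + (-\frac{600}{3463})^2*(\gamma_{25})^2 + (-\frac{900}{3463})^2*(\gamma_{26})^2 + (-\frac{4200}{3463})^2*(\gamma_{34})^2 + (\frac{1120}{3463})^2*(\gamma_{45})^2 + (\frac{1680}{3463})^2*(\gamma_{46})^2 = \frac{705600}{11992369}*(+1) + \frac{5062500}{11992369}*(+1) + \frac{56010256}{11992369}*(+1) + \frac{360000}{11992369}*(+1) + \frac{810000}{11992369}*(+1) + \frac{5062500}{11992369}*(-1) + \frac{34999056}{11992369}*(-1) + \frac{360000}{11992369}*(-1) + \frac{810000}{11992369}*(-1) + \frac{17640000}{11992369}*(-1) + \frac{1254400}{11992369}*(-1) + \frac{2822400}{11992369}*(-1) = 0 (each basis 2-blade squares to minus the product of its generators' squares); cross terms between blades sharing an index anticommute and cancel; the commuting (index-disjoint) pairs give grade-4 terms 2*c*c'*(blade product), which cancel blade by blade — \gamma_{1234}: \frac{7056000}{11992369} + \frac{26622000}{11992369} - \frac{33678000}{11992369} = 0; \gamma_{1235}: \frac{2700000}{11992369} - \frac{2700000}{11992369} = 0; \gamma_{1236}: \frac{4050000}{11992369} - \frac{4050000}{11992369} = 0; \gamma_{1245}: -\frac{1881600}{11992369} + \frac{8980800}{11992369} - \frac{7099200}{11992369} = 0; \gamma_{1246}: -\frac{2822400}{11992369} + \frac{13471200}{11992369} - \frac{10648800}{11992369} = 0; \gamma_{1256}: \frac{1080000}{11992369} - \frac{1080000}{11992369} = 0; \gamma_{1345}: \frac{5040000}{11992369} - \frac{5040000}{11992369} = 0; \gamma_{1346}: \frac{7560000}{11992369} - \frac{7560000}{11992369} = 0; \gamma_{1456}: -\frac{2016000}{11992369} + \frac{2016000}{11992369} = 0; \gamma_{2345}: -\frac{5040000}{11992369} + \frac{5040000}{11992369} = 0; \gamma_{2346}: -\frac{7560000}{11992369} + \frac{7560000}{11992369} = 0; \gamma_{2456}: \frac{2016000}{11992369} - \frac{2016000}{11992369} = 0 — confirming B is simple. So B^2 = 0.
Answer: null-rotation, certificate B^2 = 0. Because 0 is invariant under every versor sandwich, the classification follows from its sign alone.


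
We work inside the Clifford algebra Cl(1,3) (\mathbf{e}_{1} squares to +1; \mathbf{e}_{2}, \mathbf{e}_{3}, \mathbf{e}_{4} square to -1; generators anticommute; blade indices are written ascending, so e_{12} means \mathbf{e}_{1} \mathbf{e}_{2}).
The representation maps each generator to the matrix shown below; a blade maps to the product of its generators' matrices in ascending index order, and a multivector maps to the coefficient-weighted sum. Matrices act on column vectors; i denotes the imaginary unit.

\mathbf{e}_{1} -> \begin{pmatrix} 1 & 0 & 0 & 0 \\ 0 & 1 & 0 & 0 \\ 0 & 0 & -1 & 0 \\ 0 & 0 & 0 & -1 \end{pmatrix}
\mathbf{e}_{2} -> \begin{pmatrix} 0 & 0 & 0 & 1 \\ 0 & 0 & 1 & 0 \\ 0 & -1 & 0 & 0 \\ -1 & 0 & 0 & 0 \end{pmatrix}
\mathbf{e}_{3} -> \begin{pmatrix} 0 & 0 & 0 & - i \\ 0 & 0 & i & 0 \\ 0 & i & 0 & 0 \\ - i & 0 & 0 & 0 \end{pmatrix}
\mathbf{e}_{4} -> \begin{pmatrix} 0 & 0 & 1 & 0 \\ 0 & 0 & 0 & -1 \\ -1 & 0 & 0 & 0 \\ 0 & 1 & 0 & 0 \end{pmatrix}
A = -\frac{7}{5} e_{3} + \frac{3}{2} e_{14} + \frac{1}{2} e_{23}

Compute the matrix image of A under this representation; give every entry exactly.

Bivector images (products of the table entries): rho(e_{14}) = rho(\mathbf{e}_{1})rho(\mathbf{e}_{4}) = \begin{pmatrix} 0 & 0 & 1 & 0 \\ 0 & 0 & 0 & -1 \\ 1 & 0 & 0 & 0 \\ 0 & -1 & 0 & 0 \end{pmatrix}; rho(e_{23}) = rho(\mathbf{e}_{2})rho(\mathbf{e}_{3}) = \begin{pmatrix} - i & 0 & 0 & 0 \\ 0 & i & 0 & 0 \\ 0 & 0 & - i & 0 \\ 0 & 0 & 0 & i \end{pmatrix}.
M = (-\frac{7}{5})*rho(e_{3}) + (\frac{3}{2})*rho(e_{14}) + (\frac{1}{2})*rho(e_{23}), summed entrywise:
Answer: \begin{pmatrix} - \frac{i}{2} & 0 & \frac{3}{2} & \frac{7 i}{5} \\ 0 & \frac{i}{2} & - \frac{7 i}{5} & - \frac{3}{2} \\ \frac{3}{2} & - \frac{7 i}{5} & - \frac{i}{2} & 0 \\ \frac{7 i}{5} & - \frac{3}{2} & 0 & \frac{i}{2} \end{pmatrix}


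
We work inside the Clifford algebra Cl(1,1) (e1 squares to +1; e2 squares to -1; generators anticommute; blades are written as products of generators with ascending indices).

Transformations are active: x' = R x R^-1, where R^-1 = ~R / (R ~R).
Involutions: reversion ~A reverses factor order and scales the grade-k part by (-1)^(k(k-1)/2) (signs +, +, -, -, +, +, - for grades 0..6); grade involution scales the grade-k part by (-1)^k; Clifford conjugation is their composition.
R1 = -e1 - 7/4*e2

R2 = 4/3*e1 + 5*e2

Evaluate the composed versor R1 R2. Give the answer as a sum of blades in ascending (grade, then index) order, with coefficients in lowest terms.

Distribute over the terms of R1 (each basis-blade product reordered to ascending indices, repeated generators contracted through their squares):
(-e1) R2 = -4/3 - 5*e1 e2
(-7/4*e2) R2 = 35/4 + 7/3*e1 e2
Summing the partial products and collecting blades:
Answer: 89/12 - 8/3*e1 e2


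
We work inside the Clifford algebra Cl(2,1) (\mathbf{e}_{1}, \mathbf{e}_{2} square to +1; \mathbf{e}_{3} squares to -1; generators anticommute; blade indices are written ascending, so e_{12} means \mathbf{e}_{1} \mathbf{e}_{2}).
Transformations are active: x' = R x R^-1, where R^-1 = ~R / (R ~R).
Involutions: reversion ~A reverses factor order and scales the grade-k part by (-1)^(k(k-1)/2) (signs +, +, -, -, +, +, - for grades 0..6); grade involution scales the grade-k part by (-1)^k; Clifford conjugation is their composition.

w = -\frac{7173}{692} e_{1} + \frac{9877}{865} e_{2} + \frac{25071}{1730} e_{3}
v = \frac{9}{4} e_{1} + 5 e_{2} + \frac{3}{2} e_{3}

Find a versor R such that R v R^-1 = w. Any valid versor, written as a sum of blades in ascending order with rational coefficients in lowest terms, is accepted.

R = v + w = -\frac{1404}{173} e_{1} + \frac{14202}{865} e_{2} + \frac{13833}{865} e_{3} works: the equal norms (\frac{445}{16}) guarantee its sandwich swaps v into w.
Answer: -\frac{1404}{173} e_{1} + \frac{14202}{865} e_{2} + \frac{13833}{865} e_{3}


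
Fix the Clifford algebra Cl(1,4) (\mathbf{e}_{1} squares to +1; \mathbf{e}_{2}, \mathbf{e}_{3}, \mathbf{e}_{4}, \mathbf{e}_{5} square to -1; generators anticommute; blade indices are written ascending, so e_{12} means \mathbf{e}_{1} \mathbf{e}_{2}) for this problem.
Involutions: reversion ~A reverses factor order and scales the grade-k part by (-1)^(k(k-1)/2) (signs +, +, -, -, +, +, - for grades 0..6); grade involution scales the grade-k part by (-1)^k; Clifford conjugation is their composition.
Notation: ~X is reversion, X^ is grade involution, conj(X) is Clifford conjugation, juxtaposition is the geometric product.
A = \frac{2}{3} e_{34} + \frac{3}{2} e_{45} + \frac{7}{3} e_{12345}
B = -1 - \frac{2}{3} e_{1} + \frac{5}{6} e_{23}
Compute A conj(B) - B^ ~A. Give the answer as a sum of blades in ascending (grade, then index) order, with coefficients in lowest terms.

first term: -\frac{5}{9} e_{24} - \frac{2}{3} e_{34} - \frac{3}{2} e_{45} + \frac{4}{9} e_{134} + \frac{53}{18} e_{145} + \frac{11}{36} e_{2345} - \frac{7}{3} e_{12345}
second term: \frac{5}{9} e_{24} + \frac{2}{3} e_{34} + \frac{3}{2} e_{45} - \frac{4}{9} e_{134} - \frac{53}{18} e_{145} + \frac{11}{36} e_{2345} - \frac{7}{3} e_{12345}
Answer: -\frac{10}{9} e_{24} - \frac{4}{3} e_{34} - 3 e_{45} + \frac{8}{9} e_{134} + \frac{53}{9} e_{145}


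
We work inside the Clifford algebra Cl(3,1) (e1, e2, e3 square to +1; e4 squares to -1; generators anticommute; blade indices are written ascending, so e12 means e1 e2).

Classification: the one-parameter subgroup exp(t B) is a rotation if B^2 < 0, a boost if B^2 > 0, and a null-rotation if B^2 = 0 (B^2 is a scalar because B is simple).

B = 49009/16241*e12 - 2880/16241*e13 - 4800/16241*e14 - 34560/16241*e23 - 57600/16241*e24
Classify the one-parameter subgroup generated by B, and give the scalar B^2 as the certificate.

B^2 term by term: the squares give (49009/16241)^2*(e12)^2 + (-2880/16241)^2*(e13)^2 + (-4800/16241)^2*(e14)^2 + (-34560/16241)^2*(e23)^2 + (-57600/16241)^2*(e24)^2 = 2401882081/263770081*(-1) + 8294400/263770081*(-1) + 23040000/263770081*(+1) + 1194393600/263770081*(-1) + 3317760000/263770081*(+1) = -1 (each basis 2-blade squares to minus the product of its generators' squares); cross terms between blades sharing an index anticommute and cancel; the commuting (index-disjoint) pairs give grade-4 terms 2*c*c'*(blade product), which cancel blade by blade — e1234: -331776000/263770081 + 331776000/263770081 = 0 — confirming B is simple. So B^2 = -1.
Answer: rotation, certificate B^2 = -1. Note: conjugating B changes its blade decomposition but never the scalar B^2 = -1, whose sign settles the classification.


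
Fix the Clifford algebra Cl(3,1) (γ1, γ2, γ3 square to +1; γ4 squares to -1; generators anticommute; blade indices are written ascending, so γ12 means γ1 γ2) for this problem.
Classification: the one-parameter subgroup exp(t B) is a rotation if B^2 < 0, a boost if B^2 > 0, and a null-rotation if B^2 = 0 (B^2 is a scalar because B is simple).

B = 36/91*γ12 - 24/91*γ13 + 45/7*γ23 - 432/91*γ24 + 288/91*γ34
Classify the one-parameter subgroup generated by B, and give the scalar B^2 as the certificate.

B^2 term by term: the squares give (36/91)^2*(γ12)^2 + (-24/91)^2*(γ13)^2 + (45/7)^2*(γ23)^2 + (-432/91)^2*(γ24)^2 + (288/91)^2*(γ34)^2 = 1296/8281*(-1) + 576/8281*(-1) + 2025/49*(-1) + 186624/8281*(+1) + 82944/8281*(+1) = -9 (each basis 2-blade squares to minus the product of its generators' squares); cross terms between blades sharing an index anticommute and cancel; the commuting (index-disjoint) pairs give grade-4 terms 2*c*c'*(blade product), which cancel blade by blade — γ1234: 20736/8281 - 20736/8281 = 0 — confirming B is simple. So B^2 = -9.
Answer: rotation, certificate B^2 = -9. B^2 = -9 is basis-independent, so its sign is the whole story.


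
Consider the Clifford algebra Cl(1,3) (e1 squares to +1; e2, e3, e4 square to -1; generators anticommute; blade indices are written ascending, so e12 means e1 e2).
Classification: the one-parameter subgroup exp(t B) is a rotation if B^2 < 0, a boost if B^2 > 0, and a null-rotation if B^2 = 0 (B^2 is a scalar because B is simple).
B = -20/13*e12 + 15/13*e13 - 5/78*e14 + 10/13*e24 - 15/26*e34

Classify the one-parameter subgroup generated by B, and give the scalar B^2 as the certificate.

B^2 term by term: the squares give (-20/13)^2*(e12)^2 + (15/13)^2*(e13)^2 + (-5/78)^2*(e14)^2 + (10/13)^2*(e24)^2 + (-15/26)^2*(e34)^2 = 400/169*(+1) + 225/169*(+1) + 25/6084*(+1) + 100/169*(-1) + 225/676*(-1) = 25/9 (each basis 2-blade squares to minus the product of its generators' squares); cross terms between blades sharing an index anticommute and cancel; the commuting (index-disjoint) pairs give grade-4 terms 2*c*c'*(blade product), which cancel blade by blade — e1234: 300/169 - 300/169 = 0 — confirming B is simple. So B^2 = 25/9.
Answer: boost, certificate B^2 = 25/9. The class reads off the invariant scalar 25/9 directly.


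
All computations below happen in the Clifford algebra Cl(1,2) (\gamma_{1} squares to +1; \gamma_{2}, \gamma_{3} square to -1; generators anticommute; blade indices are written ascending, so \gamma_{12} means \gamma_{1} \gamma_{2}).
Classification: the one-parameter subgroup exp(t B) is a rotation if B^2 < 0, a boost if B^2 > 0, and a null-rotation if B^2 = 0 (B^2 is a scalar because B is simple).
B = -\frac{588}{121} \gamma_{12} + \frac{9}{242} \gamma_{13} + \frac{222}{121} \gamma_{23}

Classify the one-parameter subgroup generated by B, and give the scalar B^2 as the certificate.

B^2 term by term: the squares give (-\frac{588}{121})^2*(\gamma_{12})^2 + (\frac{9}{242})^2*(\gamma_{13})^2 + (\frac{222}{121})^2*(\gamma_{23})^2 = \frac{345744}{14641}*(+1) + \frac{81}{58564}*(+1) + \frac{49284}{14641}*(-1) = \frac{81}{4} (each basis 2-blade squares to minus the product of its generators' squares); cross terms between blades sharing an index anticommute and cancel. So B^2 = \frac{81}{4}.
Answer: boost, certificate B^2 = \frac{81}{4}. No conjugation can change B^2 = \frac{81}{4}; the sign gives the class.


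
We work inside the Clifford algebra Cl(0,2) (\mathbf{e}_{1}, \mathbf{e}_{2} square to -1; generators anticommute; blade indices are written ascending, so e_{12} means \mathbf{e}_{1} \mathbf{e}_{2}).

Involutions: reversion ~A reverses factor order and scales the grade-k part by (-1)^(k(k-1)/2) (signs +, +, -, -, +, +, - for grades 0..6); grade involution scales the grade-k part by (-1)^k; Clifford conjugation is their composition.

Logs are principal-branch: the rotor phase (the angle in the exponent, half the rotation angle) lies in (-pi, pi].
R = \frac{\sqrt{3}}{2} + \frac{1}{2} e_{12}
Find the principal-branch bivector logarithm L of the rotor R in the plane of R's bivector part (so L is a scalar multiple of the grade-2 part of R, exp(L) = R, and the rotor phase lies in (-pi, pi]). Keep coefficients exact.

The scalar part of R is \frac{\sqrt{3}}{2}, and that scalar determines the rotor phase on the principal branch; recovering the unit plane as bivector-part over sine of the phase gives L = phase * plane.
Concretely: cos(phase) = \frac{\sqrt{3}}{2} gives phase = ±\frac{\pi}{6}, and since phase/sin(phase) is even the sign is immaterial: L = (phase/sin(phase)) * <R>_2 = (\frac{\pi}{3}) * <R>_2.
Answer: \frac{\pi}{6} e_{12}


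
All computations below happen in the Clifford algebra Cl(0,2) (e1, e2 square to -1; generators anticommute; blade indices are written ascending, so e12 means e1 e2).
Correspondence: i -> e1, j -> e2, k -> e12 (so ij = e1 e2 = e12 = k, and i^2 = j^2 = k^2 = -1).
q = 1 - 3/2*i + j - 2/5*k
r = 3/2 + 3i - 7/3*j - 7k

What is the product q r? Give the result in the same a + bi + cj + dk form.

In blades: q = 1 - 3/2*e1 + e2 - 2/5*e12, r = 3/2 + 3*e1 - 7/3*e2 - 7*e12.
Distribute q over r term by term (generator squares from the signature, products reordered to ascending indices): (1)*r = 3/2 + 3*e1 - 7/3*e2 - 7*e12; (-3/2*e1)*r = 9/2 - 9/4*e1 - 21/2*e2 + 7/2*e12; (e2)*r = 7/3 - 7*e1 + 3/2*e2 - 3*e12; (-2/5*e12)*r = -14/5 - 14/15*e1 - 6/5*e2 - 3/5*e12.
Sum: 83/15 - 431/60*e1 - 188/15*e2 - 71/10*e12; translating back through the correspondence:
Answer: 83/15 - 431/60*i - 188/15*j - 71/10*k


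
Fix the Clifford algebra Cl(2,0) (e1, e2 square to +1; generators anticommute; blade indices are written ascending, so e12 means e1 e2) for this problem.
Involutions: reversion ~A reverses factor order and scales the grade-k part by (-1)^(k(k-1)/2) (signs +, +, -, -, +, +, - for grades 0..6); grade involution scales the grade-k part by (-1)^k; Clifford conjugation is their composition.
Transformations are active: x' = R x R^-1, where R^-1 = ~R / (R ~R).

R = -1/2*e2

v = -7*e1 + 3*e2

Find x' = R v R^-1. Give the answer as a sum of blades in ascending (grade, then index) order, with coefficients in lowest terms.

~R = -1/2*e2, and R ~R = 1/4, so R^-1 = ~R / (1/4).
R v = -3/2 - 7/2*e12
Answer: 7*e1 + 3*e2


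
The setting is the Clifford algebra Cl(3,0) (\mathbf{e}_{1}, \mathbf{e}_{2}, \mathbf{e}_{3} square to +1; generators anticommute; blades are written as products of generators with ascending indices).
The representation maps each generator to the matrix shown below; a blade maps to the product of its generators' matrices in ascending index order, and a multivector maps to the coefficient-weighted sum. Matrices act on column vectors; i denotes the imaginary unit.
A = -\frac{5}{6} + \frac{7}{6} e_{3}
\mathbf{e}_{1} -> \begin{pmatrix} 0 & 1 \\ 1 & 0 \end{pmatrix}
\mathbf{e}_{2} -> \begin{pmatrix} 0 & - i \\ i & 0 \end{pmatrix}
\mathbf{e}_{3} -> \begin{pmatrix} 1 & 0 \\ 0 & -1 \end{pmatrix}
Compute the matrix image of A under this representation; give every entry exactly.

M = (-\frac{5}{6})*1 + (\frac{7}{6})*rho(e_{3}), summed entrywise (1 is the identity matrix):
Answer: \begin{pmatrix} \frac{1}{3} & 0 \\ 0 & -2 \end{pmatrix}


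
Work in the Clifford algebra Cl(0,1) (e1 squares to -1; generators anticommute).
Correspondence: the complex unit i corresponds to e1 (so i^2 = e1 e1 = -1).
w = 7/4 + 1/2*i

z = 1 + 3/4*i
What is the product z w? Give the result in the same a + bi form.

In blades: z = 1 + 3/4*e1, w = 7/4 + 1/2*e1.
Distribute z over w term by term (generator squares from the signature, products reordered to ascending indices): (1)*w = 7/4 + 1/2*e1; (3/4*e1)*w = -3/8 + 21/16*e1.
Sum: 11/8 + 29/16*e1; translating back through the correspondence:
Answer: 11/8 + 29/16*i


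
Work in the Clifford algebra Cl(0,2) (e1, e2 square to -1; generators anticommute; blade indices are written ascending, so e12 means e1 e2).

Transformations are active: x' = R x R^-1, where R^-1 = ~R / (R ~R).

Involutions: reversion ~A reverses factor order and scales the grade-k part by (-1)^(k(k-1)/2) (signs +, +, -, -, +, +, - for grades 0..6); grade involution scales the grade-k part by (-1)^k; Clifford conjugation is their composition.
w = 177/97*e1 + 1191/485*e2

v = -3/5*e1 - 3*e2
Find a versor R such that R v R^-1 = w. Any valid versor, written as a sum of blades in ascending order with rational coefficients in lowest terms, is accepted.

R = v + w = 594/485*e1 - 264/485*e2 works: the equal norms (-234/25) guarantee its sandwich swaps v into w.
Answer: 594/485*e1 - 264/485*e2


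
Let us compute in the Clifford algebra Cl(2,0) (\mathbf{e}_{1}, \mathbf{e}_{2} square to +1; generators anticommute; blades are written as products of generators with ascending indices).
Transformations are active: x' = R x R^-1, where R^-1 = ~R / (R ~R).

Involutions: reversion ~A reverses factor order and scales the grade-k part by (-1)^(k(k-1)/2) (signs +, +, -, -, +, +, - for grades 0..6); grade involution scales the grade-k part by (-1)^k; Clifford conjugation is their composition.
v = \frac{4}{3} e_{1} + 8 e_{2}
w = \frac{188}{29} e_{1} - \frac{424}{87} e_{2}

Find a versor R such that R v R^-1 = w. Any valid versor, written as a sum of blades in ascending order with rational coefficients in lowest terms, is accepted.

Construction: equal norms (both \frac{592}{9}) license R = v + w = \frac{680}{87} e_{1} + \frac{272}{87} e_{2} — nothing changes along that direction, while (v - w)/2 changes sign, so v maps onto w.
Answer: \frac{680}{87} e_{1} + \frac{272}{87} e_{2}


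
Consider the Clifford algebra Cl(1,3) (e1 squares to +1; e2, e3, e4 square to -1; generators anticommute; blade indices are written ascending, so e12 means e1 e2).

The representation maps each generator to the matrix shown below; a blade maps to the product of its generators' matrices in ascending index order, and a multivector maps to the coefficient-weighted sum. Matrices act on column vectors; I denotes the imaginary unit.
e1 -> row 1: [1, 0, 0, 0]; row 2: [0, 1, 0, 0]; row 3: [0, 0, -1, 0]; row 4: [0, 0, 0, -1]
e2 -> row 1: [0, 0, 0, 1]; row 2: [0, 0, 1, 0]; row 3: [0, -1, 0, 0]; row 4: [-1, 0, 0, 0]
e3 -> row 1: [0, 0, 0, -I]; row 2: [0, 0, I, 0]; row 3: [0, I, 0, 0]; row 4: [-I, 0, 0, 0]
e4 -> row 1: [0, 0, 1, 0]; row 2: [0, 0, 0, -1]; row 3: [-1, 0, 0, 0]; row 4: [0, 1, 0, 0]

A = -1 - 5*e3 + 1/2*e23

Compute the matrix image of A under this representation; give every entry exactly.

Bivector images (products of the table entries): rho(e23) = rho(e2)rho(e3) = row 1: [-I, 0, 0, 0]; row 2: [0, I, 0, 0]; row 3: [0, 0, -I, 0]; row 4: [0, 0, 0, I].
M = (-1)*1 + (-5)*rho(e3) + (1/2)*rho(e23), summed entrywise (1 is the identity matrix):
Answer: row 1: [-1 - I/2, 0, 0, 5*I]; row 2: [0, -1 + I/2, -5*I, 0]; row 3: [0, -5*I, -1 - I/2, 0]; row 4: [5*I, 0, 0, -1 + I/2]


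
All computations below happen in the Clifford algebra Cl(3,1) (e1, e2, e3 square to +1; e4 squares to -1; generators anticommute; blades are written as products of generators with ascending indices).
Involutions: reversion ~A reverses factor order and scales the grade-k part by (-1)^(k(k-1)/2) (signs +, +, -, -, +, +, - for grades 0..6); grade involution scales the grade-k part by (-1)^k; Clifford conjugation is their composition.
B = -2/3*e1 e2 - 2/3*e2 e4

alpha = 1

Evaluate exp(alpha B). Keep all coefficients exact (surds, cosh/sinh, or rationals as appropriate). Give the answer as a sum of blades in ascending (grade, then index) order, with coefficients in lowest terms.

B^2 term by term: the squares give (-2/3)^2*(e1 e2)^2 + (-2/3)^2*(e2 e4)^2 = 4/9*(-1) + 4/9*(+1) = 0 (each basis 2-blade squares to minus the product of its generators' squares); cross terms between blades sharing an index anticommute and cancel. So B^2 = 0.
B^2 = 0, so the series truncates immediately: exp(alpha B) = 1 + alpha B (parabolic case).
Answer: 1 - 2/3*e1 e2 - 2/3*e2 e4


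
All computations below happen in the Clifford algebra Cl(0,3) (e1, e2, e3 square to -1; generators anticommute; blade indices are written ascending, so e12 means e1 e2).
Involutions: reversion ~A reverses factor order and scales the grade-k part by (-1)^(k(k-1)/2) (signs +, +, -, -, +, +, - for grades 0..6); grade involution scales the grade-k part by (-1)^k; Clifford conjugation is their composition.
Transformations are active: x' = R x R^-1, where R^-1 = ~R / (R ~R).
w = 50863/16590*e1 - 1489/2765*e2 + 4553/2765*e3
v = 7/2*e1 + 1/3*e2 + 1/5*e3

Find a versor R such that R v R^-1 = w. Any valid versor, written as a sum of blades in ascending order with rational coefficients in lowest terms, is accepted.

A norm check does it: q(v) = q(w) = -11161/900, hence R = v + w = 54464/8295*e1 - 1702/8295*e2 + 5106/2765*e3 realises the map — parallel part kept, (v - w)/2 negated, v carried to w.
Answer: 54464/8295*e1 - 1702/8295*e2 + 5106/2765*e3


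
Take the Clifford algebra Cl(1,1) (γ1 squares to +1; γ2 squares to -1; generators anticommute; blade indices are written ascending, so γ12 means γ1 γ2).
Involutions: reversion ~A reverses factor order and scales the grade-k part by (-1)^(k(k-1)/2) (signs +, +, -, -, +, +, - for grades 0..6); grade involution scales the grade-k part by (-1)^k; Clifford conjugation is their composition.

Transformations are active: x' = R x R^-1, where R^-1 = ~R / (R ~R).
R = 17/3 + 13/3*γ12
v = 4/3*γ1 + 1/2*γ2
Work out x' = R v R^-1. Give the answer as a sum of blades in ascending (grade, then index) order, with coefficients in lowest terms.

~R = 17/3 - 13/3*γ12, and R ~R = 40/3, so R^-1 = ~R / (40/3).
R v = 97/18*γ1 - 53/18*γ2
Answer: 1169/360*γ1 - 1081/360*γ2


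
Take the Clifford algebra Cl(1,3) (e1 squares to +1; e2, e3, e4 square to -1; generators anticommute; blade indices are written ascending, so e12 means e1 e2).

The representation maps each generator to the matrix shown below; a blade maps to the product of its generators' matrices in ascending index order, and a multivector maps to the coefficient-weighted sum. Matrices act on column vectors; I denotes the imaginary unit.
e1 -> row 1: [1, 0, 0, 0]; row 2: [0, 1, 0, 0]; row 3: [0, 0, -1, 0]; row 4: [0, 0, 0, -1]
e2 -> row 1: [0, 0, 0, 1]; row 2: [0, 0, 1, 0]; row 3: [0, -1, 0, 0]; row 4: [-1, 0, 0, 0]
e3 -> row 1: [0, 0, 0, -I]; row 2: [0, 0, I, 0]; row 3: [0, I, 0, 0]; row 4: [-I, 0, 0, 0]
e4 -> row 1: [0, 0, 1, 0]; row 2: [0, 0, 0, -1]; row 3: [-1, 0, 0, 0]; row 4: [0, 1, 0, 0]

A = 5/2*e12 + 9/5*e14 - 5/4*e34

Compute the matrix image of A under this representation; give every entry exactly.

Bivector images (products of the table entries): rho(e12) = rho(e1)rho(e2) = row 1: [0, 0, 0, 1]; row 2: [0, 0, 1, 0]; row 3: [0, 1, 0, 0]; row 4: [1, 0, 0, 0]; rho(e14) = rho(e1)rho(e4) = row 1: [0, 0, 1, 0]; row 2: [0, 0, 0, -1]; row 3: [1, 0, 0, 0]; row 4: [0, -1, 0, 0]; rho(e34) = rho(e3)rho(e4) = row 1: [0, -I, 0, 0]; row 2: [-I, 0, 0, 0]; row 3: [0, 0, 0, -I]; row 4: [0, 0, -I, 0].
M = (5/2)*rho(e12) + (9/5)*rho(e14) + (-5/4)*rho(e34), summed entrywise:
Answer: row 1: [0, 5*I/4, 9/5, 5/2]; row 2: [5*I/4, 0, 5/2, -9/5]; row 3: [9/5, 5/2, 0, 5*I/4]; row 4: [5/2, -9/5, 5*I/4, 0]


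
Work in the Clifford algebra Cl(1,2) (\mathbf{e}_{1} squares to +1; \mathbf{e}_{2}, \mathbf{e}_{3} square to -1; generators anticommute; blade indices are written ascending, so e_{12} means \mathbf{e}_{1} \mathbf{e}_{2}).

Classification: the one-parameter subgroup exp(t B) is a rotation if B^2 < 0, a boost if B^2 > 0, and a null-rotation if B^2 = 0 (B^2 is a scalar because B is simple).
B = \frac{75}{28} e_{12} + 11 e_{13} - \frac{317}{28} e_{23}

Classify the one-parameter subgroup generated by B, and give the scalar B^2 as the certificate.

B^2 term by term: the squares give (\frac{75}{28})^2*(e_{12})^2 + (11)^2*(e_{13})^2 + (-\frac{317}{28})^2*(e_{23})^2 = \frac{5625}{784}*(+1) + 121*(+1) + \frac{100489}{784}*(-1) = 0 (each basis 2-blade squares to minus the product of its generators' squares); cross terms between blades sharing an index anticommute and cancel. So B^2 = 0.
Answer: null-rotation, certificate B^2 = 0. Why this suffices: the scalar 0 survives any versor conjugation, so its sign alone determines the class however B is presented.


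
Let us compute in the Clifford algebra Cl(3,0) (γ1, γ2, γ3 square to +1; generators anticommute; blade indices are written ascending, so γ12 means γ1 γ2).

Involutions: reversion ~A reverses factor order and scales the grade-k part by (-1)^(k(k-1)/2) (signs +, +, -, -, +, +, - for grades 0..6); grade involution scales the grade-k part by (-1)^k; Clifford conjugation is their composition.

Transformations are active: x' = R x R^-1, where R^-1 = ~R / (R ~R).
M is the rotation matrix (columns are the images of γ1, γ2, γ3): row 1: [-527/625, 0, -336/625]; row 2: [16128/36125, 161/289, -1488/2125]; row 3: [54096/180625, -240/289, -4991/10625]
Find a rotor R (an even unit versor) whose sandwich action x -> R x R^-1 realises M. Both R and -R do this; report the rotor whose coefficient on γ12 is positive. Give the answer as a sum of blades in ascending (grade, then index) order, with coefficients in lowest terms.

Method: write R = a + b12*γ12 + b13*γ13 + b23*γ23 with a^2 + b12^2 + b13^2 + b23^2 = 1 (so R^-1 = ~R). Expanding the columns R e_j ~R gives tr M = 4a^2 - 1 and, from the antisymmetric part, M21 - M12 = -4a*b12, M13 - M31 = 4a*b13, M32 - M23 = -4a*b23.
Here tr M = -5461/7225, so a^2 = (1 + tr M)/4 = 441/7225 and a = ±21/85. Taking a = 21/85: M21 - M12 = 16128/36125, M13 - M31 = -6048/7225, M32 - M23 = -4704/36125, giving b12 = -192/425, b13 = -72/85, b23 = 56/425, i.e. R = 21/85 - 192/425*γ12 - 72/85*γ13 + 56/425*γ23.
Its γ12 coefficient is negative, so report the other preimage -R.
Answer: -21/85 + 192/425*γ12 + 72/85*γ13 - 56/425*γ23. Recall the cover is two-to-one: with M of trace -5461/7225, both preimages act alike, and the stated γ12 sign chooses the sheet.


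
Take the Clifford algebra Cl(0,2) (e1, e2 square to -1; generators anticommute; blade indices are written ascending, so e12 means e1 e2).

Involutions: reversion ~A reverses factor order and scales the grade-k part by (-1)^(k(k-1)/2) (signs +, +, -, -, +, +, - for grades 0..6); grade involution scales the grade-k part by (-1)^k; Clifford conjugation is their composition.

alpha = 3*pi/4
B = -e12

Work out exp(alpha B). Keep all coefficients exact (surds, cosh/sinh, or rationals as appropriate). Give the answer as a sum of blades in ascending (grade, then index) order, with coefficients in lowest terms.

B^2 = (-1)^2*(e12)^2 = 1*(-1) = -1 (a basis 2-blade squares to minus the product of its generators' squares).
B^2 = -1 — the series telescopes trigonometrically here: l = 1, alpha*l = 3*pi/4, so exp(alpha B) = cos(3*pi/4) + (sin(3*pi/4)/1)*B = -sqrt(2)/2 + (sqrt(2)/2)*B.
Answer: -sqrt(2)/2 - sqrt(2)/2*e12


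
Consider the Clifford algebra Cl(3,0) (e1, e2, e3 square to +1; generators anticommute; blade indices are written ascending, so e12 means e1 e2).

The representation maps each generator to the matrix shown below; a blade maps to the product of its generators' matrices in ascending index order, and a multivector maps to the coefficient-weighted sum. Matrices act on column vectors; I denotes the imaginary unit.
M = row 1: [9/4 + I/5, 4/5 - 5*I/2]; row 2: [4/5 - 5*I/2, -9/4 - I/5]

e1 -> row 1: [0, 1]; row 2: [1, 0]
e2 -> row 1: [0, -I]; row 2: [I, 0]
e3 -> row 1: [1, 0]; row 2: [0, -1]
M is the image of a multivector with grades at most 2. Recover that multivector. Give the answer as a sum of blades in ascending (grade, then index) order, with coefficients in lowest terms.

Method: 1, rho(e1), rho(e2), rho(e3) form a trace-orthogonal basis of the 2x2 complex matrices (tr(X Y) = 2 if X = Y, else 0), so M = m0*1 + m1*rho(e1) + m2*rho(e2) + m3*rho(e3) with m0 = tr(M)/2 = 0, m1 = tr(M rho(e1))/2 = 4/5 - 5*I/2, m2 = tr(M rho(e2))/2 = 0, m3 = tr(M rho(e3))/2 = 9/4 + I/5.
Multiplying table entries, the bivector images are rho(e12) = I*rho(e3), rho(e13) = -I*rho(e2), rho(e23) = I*rho(e1); with real blade coefficients the real parts of m0..m3 are the coefficients of 1, e1, e2, e3 and the imaginary parts give the bivectors (e23: Im m1, e13: -Im m2, e12: Im m3).
Answer: 4/5*e1 + 9/4*e3 + 1/5*e12 - 5/2*e23


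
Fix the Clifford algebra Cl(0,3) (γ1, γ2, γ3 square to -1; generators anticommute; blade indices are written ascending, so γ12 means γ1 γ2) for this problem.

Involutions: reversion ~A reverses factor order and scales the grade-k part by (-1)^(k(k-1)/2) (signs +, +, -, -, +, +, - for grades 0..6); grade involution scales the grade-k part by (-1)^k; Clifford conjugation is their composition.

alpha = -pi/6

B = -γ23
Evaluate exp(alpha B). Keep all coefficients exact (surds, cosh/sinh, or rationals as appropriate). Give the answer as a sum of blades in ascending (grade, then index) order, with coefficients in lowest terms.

B^2 = (-1)^2*(γ23)^2 = 1*(-1) = -1 (a basis 2-blade squares to minus the product of its generators' squares).
B^2 = -1 — circular case — the even/odd split gives cos and sin: l = 1, alpha*l = -pi/6, so exp(alpha B) = cos(-pi/6) + (sin(-pi/6)/1)*B = sqrt(3)/2 + (-1/2)*B.
Answer: sqrt(3)/2 + 1/2*γ23


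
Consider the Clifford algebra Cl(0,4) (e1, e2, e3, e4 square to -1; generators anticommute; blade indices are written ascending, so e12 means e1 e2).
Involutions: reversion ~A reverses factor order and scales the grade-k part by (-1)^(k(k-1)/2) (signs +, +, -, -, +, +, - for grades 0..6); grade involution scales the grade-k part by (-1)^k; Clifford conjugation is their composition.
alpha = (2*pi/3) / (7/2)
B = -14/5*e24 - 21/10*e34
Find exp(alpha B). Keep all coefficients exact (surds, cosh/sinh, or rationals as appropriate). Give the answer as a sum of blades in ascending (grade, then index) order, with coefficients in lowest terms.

B^2 term by term: the squares give (-14/5)^2*(e24)^2 + (-21/10)^2*(e34)^2 = 196/25*(-1) + 441/100*(-1) = -49/4 (each basis 2-blade squares to minus the product of its generators' squares); cross terms between blades sharing an index anticommute and cancel. So B^2 = -49/4.
B^2 = -49/4 — the series telescopes trigonometrically here: l = 7/2, alpha*l = 2*pi/3, so exp(alpha B) = cos(2*pi/3) + (sin(2*pi/3)/(7/2))*B = -1/2 + (sqrt(3)/7)*B.
Answer: -1/2 - 2*sqrt(3)/5*e24 - 3*sqrt(3)/10*e34
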